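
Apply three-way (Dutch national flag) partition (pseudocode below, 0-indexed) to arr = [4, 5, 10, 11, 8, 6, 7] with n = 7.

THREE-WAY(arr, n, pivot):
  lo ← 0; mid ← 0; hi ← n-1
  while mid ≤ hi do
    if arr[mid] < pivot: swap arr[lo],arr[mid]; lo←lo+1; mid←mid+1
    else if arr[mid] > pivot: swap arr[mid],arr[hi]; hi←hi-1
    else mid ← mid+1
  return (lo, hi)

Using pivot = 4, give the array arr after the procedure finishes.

pivot = 4; lo=0, mid=0, hi=6
arr[mid]=4=4: mid=1
arr[mid]=5>4: swap arr[1],arr[6]; hi=5 → [4, 7, 10, 11, 8, 6, 5]
arr[mid]=7>4: swap arr[1],arr[5]; hi=4 → [4, 6, 10, 11, 8, 7, 5]
arr[mid]=6>4: swap arr[1],arr[4]; hi=3 → [4, 8, 10, 11, 6, 7, 5]
arr[mid]=8>4: swap arr[1],arr[3]; hi=2 → [4, 11, 10, 8, 6, 7, 5]
arr[mid]=11>4: swap arr[1],arr[2]; hi=1 → [4, 10, 11, 8, 6, 7, 5]
arr[mid]=10>4: swap arr[1],arr[1]; hi=0 → [4, 10, 11, 8, 6, 7, 5]
end: lo=0, hi=0; arr = [4, 10, 11, 8, 6, 7, 5]

[4, 10, 11, 8, 6, 7, 5]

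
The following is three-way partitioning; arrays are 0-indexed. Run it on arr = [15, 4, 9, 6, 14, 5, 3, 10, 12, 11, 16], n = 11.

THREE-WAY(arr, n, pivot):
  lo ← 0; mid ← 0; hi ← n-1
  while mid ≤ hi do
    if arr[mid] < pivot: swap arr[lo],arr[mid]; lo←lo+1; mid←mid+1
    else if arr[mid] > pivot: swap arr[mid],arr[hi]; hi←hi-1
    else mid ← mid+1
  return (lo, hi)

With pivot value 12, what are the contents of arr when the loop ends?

lo=0 mid=0 hi=10
15>12: swap(0,10), hi=9 ⇒ [16, 4, 9, 6, 14, 5, 3, 10, 12, 11, 15]
16>12: swap(0,9), hi=8 ⇒ [11, 4, 9, 6, 14, 5, 3, 10, 12, 16, 15]
11<12: swap(0,0), lo=1 mid=1 ⇒ [11, 4, 9, 6, 14, 5, 3, 10, 12, 16, 15]
4<12: swap(1,1), lo=2 mid=2 ⇒ [11, 4, 9, 6, 14, 5, 3, 10, 12, 16, 15]
9<12: swap(2,2), lo=3 mid=3 ⇒ [11, 4, 9, 6, 14, 5, 3, 10, 12, 16, 15]
6<12: swap(3,3), lo=4 mid=4 ⇒ [11, 4, 9, 6, 14, 5, 3, 10, 12, 16, 15]
14>12: swap(4,8), hi=7 ⇒ [11, 4, 9, 6, 12, 5, 3, 10, 14, 16, 15]
12=12: mid=5
5<12: swap(4,5), lo=5 mid=6 ⇒ [11, 4, 9, 6, 5, 12, 3, 10, 14, 16, 15]
3<12: swap(5,6), lo=6 mid=7 ⇒ [11, 4, 9, 6, 5, 3, 12, 10, 14, 16, 15]
10<12: swap(6,7), lo=7 mid=8 ⇒ [11, 4, 9, 6, 5, 3, 10, 12, 14, 16, 15]
done. lo=7 hi=7; arr=[11, 4, 9, 6, 5, 3, 10, 12, 14, 16, 15]

[11, 4, 9, 6, 5, 3, 10, 12, 14, 16, 15]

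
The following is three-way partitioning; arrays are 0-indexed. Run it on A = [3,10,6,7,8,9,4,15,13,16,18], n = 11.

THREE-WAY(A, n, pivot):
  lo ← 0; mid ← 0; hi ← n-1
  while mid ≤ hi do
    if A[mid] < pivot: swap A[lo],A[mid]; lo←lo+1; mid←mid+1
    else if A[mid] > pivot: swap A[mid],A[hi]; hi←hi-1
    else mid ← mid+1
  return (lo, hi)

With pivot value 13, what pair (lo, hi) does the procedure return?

pivot = 13; lo=0, mid=0, hi=10
A[mid]=3<13: swap A[0],A[0]; lo=1,mid=1 → [3,10,6,7,8,9,4,15,13,16,18]
A[mid]=10<13: swap A[1],A[1]; lo=2,mid=2 → [3,10,6,7,8,9,4,15,13,16,18]
A[mid]=6<13: swap A[2],A[2]; lo=3,mid=3 → [3,10,6,7,8,9,4,15,13,16,18]
A[mid]=7<13: swap A[3],A[3]; lo=4,mid=4 → [3,10,6,7,8,9,4,15,13,16,18]
A[mid]=8<13: swap A[4],A[4]; lo=5,mid=5 → [3,10,6,7,8,9,4,15,13,16,18]
A[mid]=9<13: swap A[5],A[5]; lo=6,mid=6 → [3,10,6,7,8,9,4,15,13,16,18]
A[mid]=4<13: swap A[6],A[6]; lo=7,mid=7 → [3,10,6,7,8,9,4,15,13,16,18]
A[mid]=15>13: swap A[7],A[10]; hi=9 → [3,10,6,7,8,9,4,18,13,16,15]
A[mid]=18>13: swap A[7],A[9]; hi=8 → [3,10,6,7,8,9,4,16,13,18,15]
A[mid]=16>13: swap A[7],A[8]; hi=7 → [3,10,6,7,8,9,4,13,16,18,15]
A[mid]=13=13: mid=8
end: lo=7, hi=7; A = [3,10,6,7,8,9,4,13,16,18,15]

(7, 7)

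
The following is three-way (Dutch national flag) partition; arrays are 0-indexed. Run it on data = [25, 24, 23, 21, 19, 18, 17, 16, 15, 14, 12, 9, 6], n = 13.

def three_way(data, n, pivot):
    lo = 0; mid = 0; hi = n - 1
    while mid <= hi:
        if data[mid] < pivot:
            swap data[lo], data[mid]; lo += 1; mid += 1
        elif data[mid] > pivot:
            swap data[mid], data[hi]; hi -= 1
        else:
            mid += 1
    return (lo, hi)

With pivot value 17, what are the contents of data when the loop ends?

lo=0 mid=0 hi=12
25>17: swap(0,12), hi=11 ⇒ [6, 24, 23, 21, 19, 18, 17, 16, 15, 14, 12, 9, 25]
6<17: swap(0,0), lo=1 mid=1 ⇒ [6, 24, 23, 21, 19, 18, 17, 16, 15, 14, 12, 9, 25]
24>17: swap(1,11), hi=10 ⇒ [6, 9, 23, 21, 19, 18, 17, 16, 15, 14, 12, 24, 25]
9<17: swap(1,1), lo=2 mid=2 ⇒ [6, 9, 23, 21, 19, 18, 17, 16, 15, 14, 12, 24, 25]
23>17: swap(2,10), hi=9 ⇒ [6, 9, 12, 21, 19, 18, 17, 16, 15, 14, 23, 24, 25]
12<17: swap(2,2), lo=3 mid=3 ⇒ [6, 9, 12, 21, 19, 18, 17, 16, 15, 14, 23, 24, 25]
21>17: swap(3,9), hi=8 ⇒ [6, 9, 12, 14, 19, 18, 17, 16, 15, 21, 23, 24, 25]
14<17: swap(3,3), lo=4 mid=4 ⇒ [6, 9, 12, 14, 19, 18, 17, 16, 15, 21, 23, 24, 25]
19>17: swap(4,8), hi=7 ⇒ [6, 9, 12, 14, 15, 18, 17, 16, 19, 21, 23, 24, 25]
15<17: swap(4,4), lo=5 mid=5 ⇒ [6, 9, 12, 14, 15, 18, 17, 16, 19, 21, 23, 24, 25]
18>17: swap(5,7), hi=6 ⇒ [6, 9, 12, 14, 15, 16, 17, 18, 19, 21, 23, 24, 25]
16<17: swap(5,5), lo=6 mid=6 ⇒ [6, 9, 12, 14, 15, 16, 17, 18, 19, 21, 23, 24, 25]
17=17: mid=7
done. lo=6 hi=6; data=[6, 9, 12, 14, 15, 16, 17, 18, 19, 21, 23, 24, 25]

[6, 9, 12, 14, 15, 16, 17, 18, 19, 21, 23, 24, 25]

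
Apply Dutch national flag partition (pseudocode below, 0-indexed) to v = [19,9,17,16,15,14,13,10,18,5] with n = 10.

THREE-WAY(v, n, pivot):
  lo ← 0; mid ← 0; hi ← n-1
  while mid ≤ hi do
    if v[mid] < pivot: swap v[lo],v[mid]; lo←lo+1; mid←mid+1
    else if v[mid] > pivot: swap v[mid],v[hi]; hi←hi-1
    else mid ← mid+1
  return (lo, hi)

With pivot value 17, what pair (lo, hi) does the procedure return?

lo=0 mid=0 hi=9
19>17: swap(0,9), hi=8 ⇒ [5,9,17,16,15,14,13,10,18,19]
5<17: swap(0,0), lo=1 mid=1 ⇒ [5,9,17,16,15,14,13,10,18,19]
9<17: swap(1,1), lo=2 mid=2 ⇒ [5,9,17,16,15,14,13,10,18,19]
17=17: mid=3
16<17: swap(2,3), lo=3 mid=4 ⇒ [5,9,16,17,15,14,13,10,18,19]
15<17: swap(3,4), lo=4 mid=5 ⇒ [5,9,16,15,17,14,13,10,18,19]
14<17: swap(4,5), lo=5 mid=6 ⇒ [5,9,16,15,14,17,13,10,18,19]
13<17: swap(5,6), lo=6 mid=7 ⇒ [5,9,16,15,14,13,17,10,18,19]
10<17: swap(6,7), lo=7 mid=8 ⇒ [5,9,16,15,14,13,10,17,18,19]
18>17: swap(8,8), hi=7 ⇒ [5,9,16,15,14,13,10,17,18,19]
done. lo=7 hi=7; v=[5,9,16,15,14,13,10,17,18,19]

(7, 7)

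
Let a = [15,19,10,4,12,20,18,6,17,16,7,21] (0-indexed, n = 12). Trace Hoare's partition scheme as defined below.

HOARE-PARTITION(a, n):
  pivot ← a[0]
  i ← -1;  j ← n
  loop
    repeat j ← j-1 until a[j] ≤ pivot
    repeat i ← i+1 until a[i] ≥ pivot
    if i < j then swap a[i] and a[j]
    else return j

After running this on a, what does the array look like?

[7,6,10,4,12,20,18,19,17,16,15,21]

pivot=15
j stops at 10 (7), i stops at 0 (15); swap ⇒ [7,19,10,4,12,20,18,6,17,16,15,21]
j stops at 7 (6), i stops at 1 (19); swap ⇒ [7,6,10,4,12,20,18,19,17,16,15,21]
j stops at 4, i stops at 5; i≥j ⇒ return 4. a=[7,6,10,4,12,20,18,19,17,16,15,21]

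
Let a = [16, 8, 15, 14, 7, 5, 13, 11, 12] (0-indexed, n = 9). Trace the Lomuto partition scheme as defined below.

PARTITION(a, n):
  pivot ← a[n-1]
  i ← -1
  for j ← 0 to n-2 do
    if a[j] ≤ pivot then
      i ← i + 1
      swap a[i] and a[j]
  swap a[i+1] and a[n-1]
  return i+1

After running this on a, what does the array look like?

[8, 7, 5, 11, 12, 15, 13, 14, 16]

pivot = a[8] = 12; i = -1
j=0: a[0]=16 > 12 → no swap
j=1: a[1]=8 ≤ 12 → i=0, swap a[0],a[1] → [8, 16, 15, 14, 7, 5, 13, 11, 12]
j=2: a[2]=15 > 12 → no swap
j=3: a[3]=14 > 12 → no swap
j=4: a[4]=7 ≤ 12 → i=1, swap a[1],a[4] → [8, 7, 15, 14, 16, 5, 13, 11, 12]
j=5: a[5]=5 ≤ 12 → i=2, swap a[2],a[5] → [8, 7, 5, 14, 16, 15, 13, 11, 12]
j=6: a[6]=13 > 12 → no swap
j=7: a[7]=11 ≤ 12 → i=3, swap a[3],a[7] → [8, 7, 5, 11, 16, 15, 13, 14, 12]
final swap a[4],a[8] → [8, 7, 5, 11, 12, 15, 13, 14, 16]; return 4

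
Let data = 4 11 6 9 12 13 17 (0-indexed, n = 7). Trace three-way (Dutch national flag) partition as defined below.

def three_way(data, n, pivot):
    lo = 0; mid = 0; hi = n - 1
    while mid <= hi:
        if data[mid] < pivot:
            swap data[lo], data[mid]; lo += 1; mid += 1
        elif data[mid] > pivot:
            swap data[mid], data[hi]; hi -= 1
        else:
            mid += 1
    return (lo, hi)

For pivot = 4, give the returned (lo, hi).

lo=0 mid=0 hi=6
4=4: mid=1
11>4: swap(1,6), hi=5 ⇒ 4 17 6 9 12 13 11
17>4: swap(1,5), hi=4 ⇒ 4 13 6 9 12 17 11
13>4: swap(1,4), hi=3 ⇒ 4 12 6 9 13 17 11
12>4: swap(1,3), hi=2 ⇒ 4 9 6 12 13 17 11
9>4: swap(1,2), hi=1 ⇒ 4 6 9 12 13 17 11
6>4: swap(1,1), hi=0 ⇒ 4 6 9 12 13 17 11
done. lo=0 hi=0; data=4 6 9 12 13 17 11

(0, 0)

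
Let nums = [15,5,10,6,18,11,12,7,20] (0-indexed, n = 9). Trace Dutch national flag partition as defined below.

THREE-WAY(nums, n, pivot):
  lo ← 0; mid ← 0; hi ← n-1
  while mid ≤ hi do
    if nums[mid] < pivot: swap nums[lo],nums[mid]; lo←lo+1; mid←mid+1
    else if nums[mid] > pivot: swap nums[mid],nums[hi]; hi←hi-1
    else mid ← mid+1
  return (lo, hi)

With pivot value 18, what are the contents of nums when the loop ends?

[15,5,10,6,11,12,7,18,20]

pivot = 18; lo=0, mid=0, hi=8
nums[mid]=15<18: swap nums[0],nums[0]; lo=1,mid=1 → [15,5,10,6,18,11,12,7,20]
nums[mid]=5<18: swap nums[1],nums[1]; lo=2,mid=2 → [15,5,10,6,18,11,12,7,20]
nums[mid]=10<18: swap nums[2],nums[2]; lo=3,mid=3 → [15,5,10,6,18,11,12,7,20]
nums[mid]=6<18: swap nums[3],nums[3]; lo=4,mid=4 → [15,5,10,6,18,11,12,7,20]
nums[mid]=18=18: mid=5
nums[mid]=11<18: swap nums[4],nums[5]; lo=5,mid=6 → [15,5,10,6,11,18,12,7,20]
nums[mid]=12<18: swap nums[5],nums[6]; lo=6,mid=7 → [15,5,10,6,11,12,18,7,20]
nums[mid]=7<18: swap nums[6],nums[7]; lo=7,mid=8 → [15,5,10,6,11,12,7,18,20]
nums[mid]=20>18: swap nums[8],nums[8]; hi=7 → [15,5,10,6,11,12,7,18,20]
end: lo=7, hi=7; nums = [15,5,10,6,11,12,7,18,20]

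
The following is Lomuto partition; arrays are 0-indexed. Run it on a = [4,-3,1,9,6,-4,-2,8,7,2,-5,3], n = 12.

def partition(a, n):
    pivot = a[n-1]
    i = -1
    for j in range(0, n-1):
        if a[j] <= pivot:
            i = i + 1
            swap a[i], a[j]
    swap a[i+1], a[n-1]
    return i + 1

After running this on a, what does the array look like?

[-3,1,-4,-2,2,-5,3,8,7,6,4,9]

pivot=3, i=-1
j=0: 4>3, skip
j=1: -3≤3, i=0, swap(0,1) ⇒ [-3,4,1,9,6,-4,-2,8,7,2,-5,3]
j=2: 1≤3, i=1, swap(1,2) ⇒ [-3,1,4,9,6,-4,-2,8,7,2,-5,3]
j=3: 9>3, skip
j=4: 6>3, skip
j=5: -4≤3, i=2, swap(2,5) ⇒ [-3,1,-4,9,6,4,-2,8,7,2,-5,3]
j=6: -2≤3, i=3, swap(3,6) ⇒ [-3,1,-4,-2,6,4,9,8,7,2,-5,3]
j=7: 8>3, skip
j=8: 7>3, skip
j=9: 2≤3, i=4, swap(4,9) ⇒ [-3,1,-4,-2,2,4,9,8,7,6,-5,3]
j=10: -5≤3, i=5, swap(5,10) ⇒ [-3,1,-4,-2,2,-5,9,8,7,6,4,3]
swap(6,11) ⇒ [-3,1,-4,-2,2,-5,3,8,7,6,4,9]; return 6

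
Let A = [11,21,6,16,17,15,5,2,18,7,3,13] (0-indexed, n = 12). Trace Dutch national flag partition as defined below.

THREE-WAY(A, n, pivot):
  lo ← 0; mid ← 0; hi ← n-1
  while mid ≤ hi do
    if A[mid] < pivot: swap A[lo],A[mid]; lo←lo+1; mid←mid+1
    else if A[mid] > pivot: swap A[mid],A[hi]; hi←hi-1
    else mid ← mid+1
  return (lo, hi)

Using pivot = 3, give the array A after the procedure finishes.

lo=0 mid=0 hi=11
11>3: swap(0,11), hi=10 ⇒ [13,21,6,16,17,15,5,2,18,7,3,11]
13>3: swap(0,10), hi=9 ⇒ [3,21,6,16,17,15,5,2,18,7,13,11]
3=3: mid=1
21>3: swap(1,9), hi=8 ⇒ [3,7,6,16,17,15,5,2,18,21,13,11]
7>3: swap(1,8), hi=7 ⇒ [3,18,6,16,17,15,5,2,7,21,13,11]
18>3: swap(1,7), hi=6 ⇒ [3,2,6,16,17,15,5,18,7,21,13,11]
2<3: swap(0,1), lo=1 mid=2 ⇒ [2,3,6,16,17,15,5,18,7,21,13,11]
6>3: swap(2,6), hi=5 ⇒ [2,3,5,16,17,15,6,18,7,21,13,11]
5>3: swap(2,5), hi=4 ⇒ [2,3,15,16,17,5,6,18,7,21,13,11]
15>3: swap(2,4), hi=3 ⇒ [2,3,17,16,15,5,6,18,7,21,13,11]
17>3: swap(2,3), hi=2 ⇒ [2,3,16,17,15,5,6,18,7,21,13,11]
16>3: swap(2,2), hi=1 ⇒ [2,3,16,17,15,5,6,18,7,21,13,11]
done. lo=1 hi=1; A=[2,3,16,17,15,5,6,18,7,21,13,11]

[2,3,16,17,15,5,6,18,7,21,13,11]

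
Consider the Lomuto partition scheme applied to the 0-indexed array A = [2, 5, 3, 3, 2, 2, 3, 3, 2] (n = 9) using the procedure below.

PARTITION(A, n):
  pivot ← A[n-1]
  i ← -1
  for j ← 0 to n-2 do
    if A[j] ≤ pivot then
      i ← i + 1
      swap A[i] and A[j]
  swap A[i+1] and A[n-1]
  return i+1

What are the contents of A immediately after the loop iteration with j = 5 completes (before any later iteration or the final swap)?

[2, 2, 2, 3, 5, 3, 3, 3, 2]

pivot = A[8] = 2; i = -1
j=0: A[0]=2 ≤ 2 → i=0, swap A[0],A[0] (no change) → [2, 5, 3, 3, 2, 2, 3, 3, 2]
j=1: A[1]=5 > 2 → no swap
j=2: A[2]=3 > 2 → no swap
j=3: A[3]=3 > 2 → no swap
j=4: A[4]=2 ≤ 2 → i=1, swap A[1],A[4] → [2, 2, 3, 3, 5, 2, 3, 3, 2]
j=5: A[5]=2 ≤ 2 → i=2, swap A[2],A[5] → [2, 2, 2, 3, 5, 3, 3, 3, 2]
(after j=5) A = [2, 2, 2, 3, 5, 3, 3, 3, 2]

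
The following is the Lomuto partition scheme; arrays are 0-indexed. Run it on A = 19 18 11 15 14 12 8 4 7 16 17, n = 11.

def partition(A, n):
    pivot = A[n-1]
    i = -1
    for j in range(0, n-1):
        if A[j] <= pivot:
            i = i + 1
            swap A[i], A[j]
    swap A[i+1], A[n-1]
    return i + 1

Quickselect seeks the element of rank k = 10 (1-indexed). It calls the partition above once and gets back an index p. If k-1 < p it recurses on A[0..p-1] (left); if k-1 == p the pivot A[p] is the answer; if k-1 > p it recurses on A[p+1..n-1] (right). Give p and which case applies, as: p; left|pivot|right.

8; right

pivot=17, i=-1
j=0: 19>17, skip
j=1: 18>17, skip
j=2: 11≤17, i=0, swap(0,2) ⇒ 11 18 19 15 14 12 8 4 7 16 17
j=3: 15≤17, i=1, swap(1,3) ⇒ 11 15 19 18 14 12 8 4 7 16 17
j=4: 14≤17, i=2, swap(2,4) ⇒ 11 15 14 18 19 12 8 4 7 16 17
j=5: 12≤17, i=3, swap(3,5) ⇒ 11 15 14 12 19 18 8 4 7 16 17
j=6: 8≤17, i=4, swap(4,6) ⇒ 11 15 14 12 8 18 19 4 7 16 17
j=7: 4≤17, i=5, swap(5,7) ⇒ 11 15 14 12 8 4 19 18 7 16 17
j=8: 7≤17, i=6, swap(6,8) ⇒ 11 15 14 12 8 4 7 18 19 16 17
j=9: 16≤17, i=7, swap(7,9) ⇒ 11 15 14 12 8 4 7 16 19 18 17
swap(8,10) ⇒ 11 15 14 12 8 4 7 16 17 18 19; return 8
p = 8; k-1 = 9 > 8 ⇒ right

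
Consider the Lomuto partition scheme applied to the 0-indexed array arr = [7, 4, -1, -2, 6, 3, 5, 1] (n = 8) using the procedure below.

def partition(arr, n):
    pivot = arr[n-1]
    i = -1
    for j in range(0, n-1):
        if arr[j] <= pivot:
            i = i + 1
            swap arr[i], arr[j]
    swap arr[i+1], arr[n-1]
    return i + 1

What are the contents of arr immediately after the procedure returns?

[-1, -2, 1, 4, 6, 3, 5, 7]

pivot = arr[7] = 1; i = -1
j=0: arr[0]=7 > 1 → no swap
j=1: arr[1]=4 > 1 → no swap
j=2: arr[2]=-1 ≤ 1 → i=0, swap arr[0],arr[2] → [-1, 4, 7, -2, 6, 3, 5, 1]
j=3: arr[3]=-2 ≤ 1 → i=1, swap arr[1],arr[3] → [-1, -2, 7, 4, 6, 3, 5, 1]
j=4: arr[4]=6 > 1 → no swap
j=5: arr[5]=3 > 1 → no swap
j=6: arr[6]=5 > 1 → no swap
final swap arr[2],arr[7] → [-1, -2, 1, 4, 6, 3, 5, 7]; return 2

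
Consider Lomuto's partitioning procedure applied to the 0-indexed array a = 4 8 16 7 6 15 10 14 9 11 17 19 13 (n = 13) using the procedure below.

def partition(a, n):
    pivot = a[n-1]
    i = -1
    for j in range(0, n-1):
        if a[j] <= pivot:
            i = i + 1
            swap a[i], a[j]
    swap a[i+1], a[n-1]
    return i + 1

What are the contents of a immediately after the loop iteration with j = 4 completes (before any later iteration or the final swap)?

pivot = a[12] = 13; i = -1
j=0: a[0]=4 ≤ 13 → i=0, swap a[0],a[0] (no change) → 4 8 16 7 6 15 10 14 9 11 17 19 13
j=1: a[1]=8 ≤ 13 → i=1, swap a[1],a[1] (no change) → 4 8 16 7 6 15 10 14 9 11 17 19 13
j=2: a[2]=16 > 13 → no swap
j=3: a[3]=7 ≤ 13 → i=2, swap a[2],a[3] → 4 8 7 16 6 15 10 14 9 11 17 19 13
j=4: a[4]=6 ≤ 13 → i=3, swap a[3],a[4] → 4 8 7 6 16 15 10 14 9 11 17 19 13
(after j=4) a = 4 8 7 6 16 15 10 14 9 11 17 19 13

4 8 7 6 16 15 10 14 9 11 17 19 13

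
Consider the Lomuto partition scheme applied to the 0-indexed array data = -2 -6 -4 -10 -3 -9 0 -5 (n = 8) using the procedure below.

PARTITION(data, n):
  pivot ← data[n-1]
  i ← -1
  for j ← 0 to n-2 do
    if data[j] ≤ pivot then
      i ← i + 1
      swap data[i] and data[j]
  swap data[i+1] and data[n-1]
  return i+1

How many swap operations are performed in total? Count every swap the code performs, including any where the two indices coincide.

4

pivot=-5, i=-1
j=0: -2>-5, skip
j=1: -6≤-5, i=0, swap(0,1) ⇒ -6 -2 -4 -10 -3 -9 0 -5
j=2: -4>-5, skip
j=3: -10≤-5, i=1, swap(1,3) ⇒ -6 -10 -4 -2 -3 -9 0 -5
j=4: -3>-5, skip
j=5: -9≤-5, i=2, swap(2,5) ⇒ -6 -10 -9 -2 -3 -4 0 -5
j=6: 0>-5, skip
swap(3,7) ⇒ -6 -10 -9 -5 -3 -4 0 -2; return 3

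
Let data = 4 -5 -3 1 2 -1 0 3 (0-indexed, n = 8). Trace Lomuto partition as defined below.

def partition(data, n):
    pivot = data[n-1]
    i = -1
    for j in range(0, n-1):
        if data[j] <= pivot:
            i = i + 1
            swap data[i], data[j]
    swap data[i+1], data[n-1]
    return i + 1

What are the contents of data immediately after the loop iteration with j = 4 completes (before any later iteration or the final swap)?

pivot = data[7] = 3; i = -1
j=0: data[0]=4 > 3 → no swap
j=1: data[1]=-5 ≤ 3 → i=0, swap data[0],data[1] → -5 4 -3 1 2 -1 0 3
j=2: data[2]=-3 ≤ 3 → i=1, swap data[1],data[2] → -5 -3 4 1 2 -1 0 3
j=3: data[3]=1 ≤ 3 → i=2, swap data[2],data[3] → -5 -3 1 4 2 -1 0 3
j=4: data[4]=2 ≤ 3 → i=3, swap data[3],data[4] → -5 -3 1 2 4 -1 0 3
(after j=4) data = -5 -3 1 2 4 -1 0 3

-5 -3 1 2 4 -1 0 3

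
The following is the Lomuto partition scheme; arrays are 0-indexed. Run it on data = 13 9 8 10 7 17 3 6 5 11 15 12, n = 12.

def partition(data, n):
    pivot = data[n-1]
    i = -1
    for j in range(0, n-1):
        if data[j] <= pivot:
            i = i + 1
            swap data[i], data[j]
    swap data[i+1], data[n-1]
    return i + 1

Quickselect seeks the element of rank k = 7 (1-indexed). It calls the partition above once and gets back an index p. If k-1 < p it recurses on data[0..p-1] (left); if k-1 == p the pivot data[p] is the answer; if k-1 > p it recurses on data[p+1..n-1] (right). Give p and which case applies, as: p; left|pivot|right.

pivot=12, i=-1
j=0: 13>12, skip
j=1: 9≤12, i=0, swap(0,1) ⇒ 9 13 8 10 7 17 3 6 5 11 15 12
j=2: 8≤12, i=1, swap(1,2) ⇒ 9 8 13 10 7 17 3 6 5 11 15 12
j=3: 10≤12, i=2, swap(2,3) ⇒ 9 8 10 13 7 17 3 6 5 11 15 12
j=4: 7≤12, i=3, swap(3,4) ⇒ 9 8 10 7 13 17 3 6 5 11 15 12
j=5: 17>12, skip
j=6: 3≤12, i=4, swap(4,6) ⇒ 9 8 10 7 3 17 13 6 5 11 15 12
j=7: 6≤12, i=5, swap(5,7) ⇒ 9 8 10 7 3 6 13 17 5 11 15 12
j=8: 5≤12, i=6, swap(6,8) ⇒ 9 8 10 7 3 6 5 17 13 11 15 12
j=9: 11≤12, i=7, swap(7,9) ⇒ 9 8 10 7 3 6 5 11 13 17 15 12
j=10: 15>12, skip
swap(8,11) ⇒ 9 8 10 7 3 6 5 11 12 17 15 13; return 8
p = 8; k-1 = 6 < 8 ⇒ left

8; left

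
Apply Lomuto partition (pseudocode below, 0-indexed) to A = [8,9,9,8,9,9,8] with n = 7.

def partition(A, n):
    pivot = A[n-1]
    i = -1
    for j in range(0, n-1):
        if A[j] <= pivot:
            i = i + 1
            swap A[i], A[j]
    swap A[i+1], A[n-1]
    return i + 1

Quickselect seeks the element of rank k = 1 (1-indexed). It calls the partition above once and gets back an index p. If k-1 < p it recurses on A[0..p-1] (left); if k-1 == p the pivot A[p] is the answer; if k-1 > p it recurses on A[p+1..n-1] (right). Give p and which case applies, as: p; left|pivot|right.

2; left

pivot = A[6] = 8; i = -1
j=0: A[0]=8 ≤ 8 → i=0, swap A[0],A[0] (no change) → [8,9,9,8,9,9,8]
j=1: A[1]=9 > 8 → no swap
j=2: A[2]=9 > 8 → no swap
j=3: A[3]=8 ≤ 8 → i=1, swap A[1],A[3] → [8,8,9,9,9,9,8]
j=4: A[4]=9 > 8 → no swap
j=5: A[5]=9 > 8 → no swap
final swap A[2],A[6] → [8,8,8,9,9,9,9]; return 2
p = 2; k-1 = 0 < 2 ⇒ left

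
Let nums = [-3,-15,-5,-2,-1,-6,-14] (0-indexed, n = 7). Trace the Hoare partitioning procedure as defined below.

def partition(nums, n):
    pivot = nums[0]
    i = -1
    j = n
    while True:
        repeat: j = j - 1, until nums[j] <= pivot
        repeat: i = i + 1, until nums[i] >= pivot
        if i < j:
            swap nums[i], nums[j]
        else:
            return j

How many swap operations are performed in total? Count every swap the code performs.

2

pivot=-3
j stops at 6 (-14), i stops at 0 (-3); swap ⇒ [-14,-15,-5,-2,-1,-6,-3]
j stops at 5 (-6), i stops at 3 (-2); swap ⇒ [-14,-15,-5,-6,-1,-2,-3]
j stops at 3, i stops at 4; i≥j ⇒ return 3. nums=[-14,-15,-5,-6,-1,-2,-3]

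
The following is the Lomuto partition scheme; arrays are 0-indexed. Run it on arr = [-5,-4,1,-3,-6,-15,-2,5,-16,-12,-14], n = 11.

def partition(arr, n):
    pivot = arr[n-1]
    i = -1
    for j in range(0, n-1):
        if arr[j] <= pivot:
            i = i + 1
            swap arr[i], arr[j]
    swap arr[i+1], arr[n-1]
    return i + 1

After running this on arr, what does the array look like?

[-15,-16,-14,-3,-6,-5,-2,5,-4,-12,1]

pivot = arr[10] = -14; i = -1
j=0: arr[0]=-5 > -14 → no swap
j=1: arr[1]=-4 > -14 → no swap
j=2: arr[2]=1 > -14 → no swap
j=3: arr[3]=-3 > -14 → no swap
j=4: arr[4]=-6 > -14 → no swap
j=5: arr[5]=-15 ≤ -14 → i=0, swap arr[0],arr[5] → [-15,-4,1,-3,-6,-5,-2,5,-16,-12,-14]
j=6: arr[6]=-2 > -14 → no swap
j=7: arr[7]=5 > -14 → no swap
j=8: arr[8]=-16 ≤ -14 → i=1, swap arr[1],arr[8] → [-15,-16,1,-3,-6,-5,-2,5,-4,-12,-14]
j=9: arr[9]=-12 > -14 → no swap
final swap arr[2],arr[10] → [-15,-16,-14,-3,-6,-5,-2,5,-4,-12,1]; return 2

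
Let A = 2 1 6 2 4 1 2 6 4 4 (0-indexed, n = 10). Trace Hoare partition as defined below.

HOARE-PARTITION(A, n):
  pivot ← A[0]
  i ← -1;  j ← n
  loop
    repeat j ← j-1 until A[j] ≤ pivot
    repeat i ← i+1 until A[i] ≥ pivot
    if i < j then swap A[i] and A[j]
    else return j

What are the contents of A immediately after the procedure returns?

2 1 1 2 4 6 2 6 4 4

pivot = A[0] = 2; i = -1, j = 10
j→6 (A[6]=2≤2), i→0 (A[0]=2≥2); i<j, swap → 2 1 6 2 4 1 2 6 4 4
j→5 (A[5]=1≤2), i→2 (A[2]=6≥2); i<j, swap → 2 1 1 2 4 6 2 6 4 4
j→3, i→3; i≥j, return j=3. A = 2 1 1 2 4 6 2 6 4 4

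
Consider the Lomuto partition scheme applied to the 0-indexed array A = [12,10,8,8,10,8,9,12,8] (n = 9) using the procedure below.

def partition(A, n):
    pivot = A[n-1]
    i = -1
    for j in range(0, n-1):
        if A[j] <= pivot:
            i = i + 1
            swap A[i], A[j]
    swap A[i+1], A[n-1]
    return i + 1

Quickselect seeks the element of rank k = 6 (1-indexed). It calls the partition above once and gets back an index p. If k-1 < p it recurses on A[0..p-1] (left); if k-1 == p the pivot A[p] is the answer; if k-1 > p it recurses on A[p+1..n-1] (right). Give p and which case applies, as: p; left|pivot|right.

pivot = A[8] = 8; i = -1
j=0: A[0]=12 > 8 → no swap
j=1: A[1]=10 > 8 → no swap
j=2: A[2]=8 ≤ 8 → i=0, swap A[0],A[2] → [8,10,12,8,10,8,9,12,8]
j=3: A[3]=8 ≤ 8 → i=1, swap A[1],A[3] → [8,8,12,10,10,8,9,12,8]
j=4: A[4]=10 > 8 → no swap
j=5: A[5]=8 ≤ 8 → i=2, swap A[2],A[5] → [8,8,8,10,10,12,9,12,8]
j=6: A[6]=9 > 8 → no swap
j=7: A[7]=12 > 8 → no swap
final swap A[3],A[8] → [8,8,8,8,10,12,9,12,10]; return 3
p = 3; k-1 = 5 > 3 ⇒ right

3; right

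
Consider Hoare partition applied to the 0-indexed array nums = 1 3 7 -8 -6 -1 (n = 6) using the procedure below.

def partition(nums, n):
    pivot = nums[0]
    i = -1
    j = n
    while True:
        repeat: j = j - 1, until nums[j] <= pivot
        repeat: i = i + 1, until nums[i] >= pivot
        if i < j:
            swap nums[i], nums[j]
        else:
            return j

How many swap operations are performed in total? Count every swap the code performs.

3

pivot = nums[0] = 1; i = -1, j = 6
j→5 (nums[5]=-1≤1), i→0 (nums[0]=1≥1); i<j, swap → -1 3 7 -8 -6 1
j→4 (nums[4]=-6≤1), i→1 (nums[1]=3≥1); i<j, swap → -1 -6 7 -8 3 1
j→3 (nums[3]=-8≤1), i→2 (nums[2]=7≥1); i<j, swap → -1 -6 -8 7 3 1
j→2, i→3; i≥j, return j=2. nums = -1 -6 -8 7 3 1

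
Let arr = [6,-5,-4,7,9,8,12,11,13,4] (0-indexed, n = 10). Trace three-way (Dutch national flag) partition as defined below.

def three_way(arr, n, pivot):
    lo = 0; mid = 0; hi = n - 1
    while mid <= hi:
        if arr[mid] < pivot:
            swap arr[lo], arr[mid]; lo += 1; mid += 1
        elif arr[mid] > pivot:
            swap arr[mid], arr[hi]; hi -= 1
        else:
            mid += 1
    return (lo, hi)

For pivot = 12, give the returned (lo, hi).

pivot = 12; lo=0, mid=0, hi=9
arr[mid]=6<12: swap arr[0],arr[0]; lo=1,mid=1 → [6,-5,-4,7,9,8,12,11,13,4]
arr[mid]=-5<12: swap arr[1],arr[1]; lo=2,mid=2 → [6,-5,-4,7,9,8,12,11,13,4]
arr[mid]=-4<12: swap arr[2],arr[2]; lo=3,mid=3 → [6,-5,-4,7,9,8,12,11,13,4]
arr[mid]=7<12: swap arr[3],arr[3]; lo=4,mid=4 → [6,-5,-4,7,9,8,12,11,13,4]
arr[mid]=9<12: swap arr[4],arr[4]; lo=5,mid=5 → [6,-5,-4,7,9,8,12,11,13,4]
arr[mid]=8<12: swap arr[5],arr[5]; lo=6,mid=6 → [6,-5,-4,7,9,8,12,11,13,4]
arr[mid]=12=12: mid=7
arr[mid]=11<12: swap arr[6],arr[7]; lo=7,mid=8 → [6,-5,-4,7,9,8,11,12,13,4]
arr[mid]=13>12: swap arr[8],arr[9]; hi=8 → [6,-5,-4,7,9,8,11,12,4,13]
arr[mid]=4<12: swap arr[7],arr[8]; lo=8,mid=9 → [6,-5,-4,7,9,8,11,4,12,13]
end: lo=8, hi=8; arr = [6,-5,-4,7,9,8,11,4,12,13]

(8, 8)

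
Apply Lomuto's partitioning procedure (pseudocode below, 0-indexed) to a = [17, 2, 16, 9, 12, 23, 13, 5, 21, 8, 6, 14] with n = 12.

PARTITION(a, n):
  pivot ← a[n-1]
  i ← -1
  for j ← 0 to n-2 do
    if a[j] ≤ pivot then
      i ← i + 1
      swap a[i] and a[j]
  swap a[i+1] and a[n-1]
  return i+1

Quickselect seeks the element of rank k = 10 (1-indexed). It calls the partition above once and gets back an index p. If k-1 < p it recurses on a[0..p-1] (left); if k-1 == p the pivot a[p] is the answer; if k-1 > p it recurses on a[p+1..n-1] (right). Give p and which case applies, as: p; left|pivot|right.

7; right

pivot=14, i=-1
j=0: 17>14, skip
j=1: 2≤14, i=0, swap(0,1) ⇒ [2, 17, 16, 9, 12, 23, 13, 5, 21, 8, 6, 14]
j=2: 16>14, skip
j=3: 9≤14, i=1, swap(1,3) ⇒ [2, 9, 16, 17, 12, 23, 13, 5, 21, 8, 6, 14]
j=4: 12≤14, i=2, swap(2,4) ⇒ [2, 9, 12, 17, 16, 23, 13, 5, 21, 8, 6, 14]
j=5: 23>14, skip
j=6: 13≤14, i=3, swap(3,6) ⇒ [2, 9, 12, 13, 16, 23, 17, 5, 21, 8, 6, 14]
j=7: 5≤14, i=4, swap(4,7) ⇒ [2, 9, 12, 13, 5, 23, 17, 16, 21, 8, 6, 14]
j=8: 21>14, skip
j=9: 8≤14, i=5, swap(5,9) ⇒ [2, 9, 12, 13, 5, 8, 17, 16, 21, 23, 6, 14]
j=10: 6≤14, i=6, swap(6,10) ⇒ [2, 9, 12, 13, 5, 8, 6, 16, 21, 23, 17, 14]
swap(7,11) ⇒ [2, 9, 12, 13, 5, 8, 6, 14, 21, 23, 17, 16]; return 7
p = 7; k-1 = 9 > 7 ⇒ right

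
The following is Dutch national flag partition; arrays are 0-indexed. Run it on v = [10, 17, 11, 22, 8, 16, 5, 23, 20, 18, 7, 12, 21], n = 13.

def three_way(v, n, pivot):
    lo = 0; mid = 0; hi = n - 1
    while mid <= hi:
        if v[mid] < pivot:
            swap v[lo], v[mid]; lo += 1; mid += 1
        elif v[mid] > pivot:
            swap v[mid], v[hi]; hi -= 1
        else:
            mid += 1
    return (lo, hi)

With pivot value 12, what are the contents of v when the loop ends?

[10, 11, 7, 8, 5, 12, 23, 20, 18, 16, 22, 21, 17]

lo=0 mid=0 hi=12
10<12: swap(0,0), lo=1 mid=1 ⇒ [10, 17, 11, 22, 8, 16, 5, 23, 20, 18, 7, 12, 21]
17>12: swap(1,12), hi=11 ⇒ [10, 21, 11, 22, 8, 16, 5, 23, 20, 18, 7, 12, 17]
21>12: swap(1,11), hi=10 ⇒ [10, 12, 11, 22, 8, 16, 5, 23, 20, 18, 7, 21, 17]
12=12: mid=2
11<12: swap(1,2), lo=2 mid=3 ⇒ [10, 11, 12, 22, 8, 16, 5, 23, 20, 18, 7, 21, 17]
22>12: swap(3,10), hi=9 ⇒ [10, 11, 12, 7, 8, 16, 5, 23, 20, 18, 22, 21, 17]
7<12: swap(2,3), lo=3 mid=4 ⇒ [10, 11, 7, 12, 8, 16, 5, 23, 20, 18, 22, 21, 17]
8<12: swap(3,4), lo=4 mid=5 ⇒ [10, 11, 7, 8, 12, 16, 5, 23, 20, 18, 22, 21, 17]
16>12: swap(5,9), hi=8 ⇒ [10, 11, 7, 8, 12, 18, 5, 23, 20, 16, 22, 21, 17]
18>12: swap(5,8), hi=7 ⇒ [10, 11, 7, 8, 12, 20, 5, 23, 18, 16, 22, 21, 17]
20>12: swap(5,7), hi=6 ⇒ [10, 11, 7, 8, 12, 23, 5, 20, 18, 16, 22, 21, 17]
23>12: swap(5,6), hi=5 ⇒ [10, 11, 7, 8, 12, 5, 23, 20, 18, 16, 22, 21, 17]
5<12: swap(4,5), lo=5 mid=6 ⇒ [10, 11, 7, 8, 5, 12, 23, 20, 18, 16, 22, 21, 17]
done. lo=5 hi=5; v=[10, 11, 7, 8, 5, 12, 23, 20, 18, 16, 22, 21, 17]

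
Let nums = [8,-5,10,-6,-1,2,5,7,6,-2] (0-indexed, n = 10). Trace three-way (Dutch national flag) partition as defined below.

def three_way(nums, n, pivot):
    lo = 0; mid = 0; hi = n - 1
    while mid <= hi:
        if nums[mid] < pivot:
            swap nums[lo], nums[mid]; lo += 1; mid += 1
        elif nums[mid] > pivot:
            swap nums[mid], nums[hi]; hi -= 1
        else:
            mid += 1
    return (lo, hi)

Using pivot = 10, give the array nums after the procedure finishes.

[8,-5,-6,-1,2,5,7,6,-2,10]

lo=0 mid=0 hi=9
8<10: swap(0,0), lo=1 mid=1 ⇒ [8,-5,10,-6,-1,2,5,7,6,-2]
-5<10: swap(1,1), lo=2 mid=2 ⇒ [8,-5,10,-6,-1,2,5,7,6,-2]
10=10: mid=3
-6<10: swap(2,3), lo=3 mid=4 ⇒ [8,-5,-6,10,-1,2,5,7,6,-2]
-1<10: swap(3,4), lo=4 mid=5 ⇒ [8,-5,-6,-1,10,2,5,7,6,-2]
2<10: swap(4,5), lo=5 mid=6 ⇒ [8,-5,-6,-1,2,10,5,7,6,-2]
5<10: swap(5,6), lo=6 mid=7 ⇒ [8,-5,-6,-1,2,5,10,7,6,-2]
7<10: swap(6,7), lo=7 mid=8 ⇒ [8,-5,-6,-1,2,5,7,10,6,-2]
6<10: swap(7,8), lo=8 mid=9 ⇒ [8,-5,-6,-1,2,5,7,6,10,-2]
-2<10: swap(8,9), lo=9 mid=10 ⇒ [8,-5,-6,-1,2,5,7,6,-2,10]
done. lo=9 hi=9; nums=[8,-5,-6,-1,2,5,7,6,-2,10]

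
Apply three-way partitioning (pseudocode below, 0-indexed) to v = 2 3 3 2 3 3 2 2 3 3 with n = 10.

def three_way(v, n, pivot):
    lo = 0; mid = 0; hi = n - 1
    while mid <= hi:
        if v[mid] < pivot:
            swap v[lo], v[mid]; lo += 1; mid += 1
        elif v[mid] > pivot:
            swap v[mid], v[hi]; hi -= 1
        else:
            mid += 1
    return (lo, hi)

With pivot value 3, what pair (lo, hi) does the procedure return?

lo=0 mid=0 hi=9
2<3: swap(0,0), lo=1 mid=1 ⇒ 2 3 3 2 3 3 2 2 3 3
3=3: mid=2
3=3: mid=3
2<3: swap(1,3), lo=2 mid=4 ⇒ 2 2 3 3 3 3 2 2 3 3
3=3: mid=5
3=3: mid=6
2<3: swap(2,6), lo=3 mid=7 ⇒ 2 2 2 3 3 3 3 2 3 3
2<3: swap(3,7), lo=4 mid=8 ⇒ 2 2 2 2 3 3 3 3 3 3
3=3: mid=9
3=3: mid=10
done. lo=4 hi=9; v=2 2 2 2 3 3 3 3 3 3

(4, 9)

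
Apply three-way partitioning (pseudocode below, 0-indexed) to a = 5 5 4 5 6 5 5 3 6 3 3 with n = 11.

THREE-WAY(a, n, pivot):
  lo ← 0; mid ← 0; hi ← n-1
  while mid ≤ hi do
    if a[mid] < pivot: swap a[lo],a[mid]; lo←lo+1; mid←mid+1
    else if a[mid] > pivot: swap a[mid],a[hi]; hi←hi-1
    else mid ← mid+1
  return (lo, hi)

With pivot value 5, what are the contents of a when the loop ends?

lo=0 mid=0 hi=10
5=5: mid=1
5=5: mid=2
4<5: swap(0,2), lo=1 mid=3 ⇒ 4 5 5 5 6 5 5 3 6 3 3
5=5: mid=4
6>5: swap(4,10), hi=9 ⇒ 4 5 5 5 3 5 5 3 6 3 6
3<5: swap(1,4), lo=2 mid=5 ⇒ 4 3 5 5 5 5 5 3 6 3 6
5=5: mid=6
5=5: mid=7
3<5: swap(2,7), lo=3 mid=8 ⇒ 4 3 3 5 5 5 5 5 6 3 6
6>5: swap(8,9), hi=8 ⇒ 4 3 3 5 5 5 5 5 3 6 6
3<5: swap(3,8), lo=4 mid=9 ⇒ 4 3 3 3 5 5 5 5 5 6 6
done. lo=4 hi=8; a=4 3 3 3 5 5 5 5 5 6 6

4 3 3 3 5 5 5 5 5 6 6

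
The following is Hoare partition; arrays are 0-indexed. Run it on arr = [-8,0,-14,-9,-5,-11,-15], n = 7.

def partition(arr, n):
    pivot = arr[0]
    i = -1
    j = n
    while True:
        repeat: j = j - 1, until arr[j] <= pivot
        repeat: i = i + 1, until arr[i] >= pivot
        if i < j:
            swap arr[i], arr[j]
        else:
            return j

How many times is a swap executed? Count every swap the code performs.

2

pivot=-8
j stops at 6 (-15), i stops at 0 (-8); swap ⇒ [-15,0,-14,-9,-5,-11,-8]
j stops at 5 (-11), i stops at 1 (0); swap ⇒ [-15,-11,-14,-9,-5,0,-8]
j stops at 3, i stops at 4; i≥j ⇒ return 3. arr=[-15,-11,-14,-9,-5,0,-8]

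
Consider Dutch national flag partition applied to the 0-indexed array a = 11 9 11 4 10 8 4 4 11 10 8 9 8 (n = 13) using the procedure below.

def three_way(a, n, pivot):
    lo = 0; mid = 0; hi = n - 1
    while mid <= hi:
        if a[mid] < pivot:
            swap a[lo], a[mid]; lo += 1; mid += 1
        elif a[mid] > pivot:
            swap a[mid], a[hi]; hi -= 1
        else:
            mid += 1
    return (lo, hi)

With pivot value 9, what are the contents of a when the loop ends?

8 4 8 8 4 4 9 9 10 11 10 11 11

lo=0 mid=0 hi=12
11>9: swap(0,12), hi=11 ⇒ 8 9 11 4 10 8 4 4 11 10 8 9 11
8<9: swap(0,0), lo=1 mid=1 ⇒ 8 9 11 4 10 8 4 4 11 10 8 9 11
9=9: mid=2
11>9: swap(2,11), hi=10 ⇒ 8 9 9 4 10 8 4 4 11 10 8 11 11
9=9: mid=3
4<9: swap(1,3), lo=2 mid=4 ⇒ 8 4 9 9 10 8 4 4 11 10 8 11 11
10>9: swap(4,10), hi=9 ⇒ 8 4 9 9 8 8 4 4 11 10 10 11 11
8<9: swap(2,4), lo=3 mid=5 ⇒ 8 4 8 9 9 8 4 4 11 10 10 11 11
8<9: swap(3,5), lo=4 mid=6 ⇒ 8 4 8 8 9 9 4 4 11 10 10 11 11
4<9: swap(4,6), lo=5 mid=7 ⇒ 8 4 8 8 4 9 9 4 11 10 10 11 11
4<9: swap(5,7), lo=6 mid=8 ⇒ 8 4 8 8 4 4 9 9 11 10 10 11 11
11>9: swap(8,9), hi=8 ⇒ 8 4 8 8 4 4 9 9 10 11 10 11 11
10>9: swap(8,8), hi=7 ⇒ 8 4 8 8 4 4 9 9 10 11 10 11 11
done. lo=6 hi=7; a=8 4 8 8 4 4 9 9 10 11 10 11 11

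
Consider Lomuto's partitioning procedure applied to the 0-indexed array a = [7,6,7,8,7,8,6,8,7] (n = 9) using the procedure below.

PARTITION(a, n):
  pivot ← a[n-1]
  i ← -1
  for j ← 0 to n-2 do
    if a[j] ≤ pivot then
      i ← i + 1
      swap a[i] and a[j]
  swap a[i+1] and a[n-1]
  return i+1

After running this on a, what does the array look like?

[7,6,7,7,6,7,8,8,8]

pivot=7, i=-1
j=0: 7≤7, i=0, swap(0,0) ⇒ [7,6,7,8,7,8,6,8,7]
j=1: 6≤7, i=1, swap(1,1) ⇒ [7,6,7,8,7,8,6,8,7]
j=2: 7≤7, i=2, swap(2,2) ⇒ [7,6,7,8,7,8,6,8,7]
j=3: 8>7, skip
j=4: 7≤7, i=3, swap(3,4) ⇒ [7,6,7,7,8,8,6,8,7]
j=5: 8>7, skip
j=6: 6≤7, i=4, swap(4,6) ⇒ [7,6,7,7,6,8,8,8,7]
j=7: 8>7, skip
swap(5,8) ⇒ [7,6,7,7,6,7,8,8,8]; return 5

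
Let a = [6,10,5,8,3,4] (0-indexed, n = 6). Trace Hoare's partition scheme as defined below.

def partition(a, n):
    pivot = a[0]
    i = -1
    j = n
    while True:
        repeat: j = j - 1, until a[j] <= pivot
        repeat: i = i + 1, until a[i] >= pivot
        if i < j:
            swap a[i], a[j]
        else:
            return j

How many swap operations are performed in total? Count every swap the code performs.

pivot=6
j stops at 5 (4), i stops at 0 (6); swap ⇒ [4,10,5,8,3,6]
j stops at 4 (3), i stops at 1 (10); swap ⇒ [4,3,5,8,10,6]
j stops at 2, i stops at 3; i≥j ⇒ return 2. a=[4,3,5,8,10,6]

2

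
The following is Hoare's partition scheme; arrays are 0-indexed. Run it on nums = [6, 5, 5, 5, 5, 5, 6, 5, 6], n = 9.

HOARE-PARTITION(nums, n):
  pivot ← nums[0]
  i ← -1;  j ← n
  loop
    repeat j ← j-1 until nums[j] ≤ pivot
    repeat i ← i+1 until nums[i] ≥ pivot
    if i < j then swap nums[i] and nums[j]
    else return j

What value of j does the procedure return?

6

pivot = nums[0] = 6; i = -1, j = 9
j→8 (nums[8]=6≤6), i→0 (nums[0]=6≥6); i<j, swap → [6, 5, 5, 5, 5, 5, 6, 5, 6]
j→7 (nums[7]=5≤6), i→6 (nums[6]=6≥6); i<j, swap → [6, 5, 5, 5, 5, 5, 5, 6, 6]
j→6, i→7; i≥j, return j=6. nums = [6, 5, 5, 5, 5, 5, 5, 6, 6]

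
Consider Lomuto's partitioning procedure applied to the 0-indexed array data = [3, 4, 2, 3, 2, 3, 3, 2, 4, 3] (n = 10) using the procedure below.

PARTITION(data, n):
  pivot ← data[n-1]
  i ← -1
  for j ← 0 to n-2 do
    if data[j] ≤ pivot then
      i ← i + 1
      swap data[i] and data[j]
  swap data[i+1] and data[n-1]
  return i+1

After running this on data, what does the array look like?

[3, 2, 3, 2, 3, 3, 2, 3, 4, 4]

pivot=3, i=-1
j=0: 3≤3, i=0, swap(0,0) ⇒ [3, 4, 2, 3, 2, 3, 3, 2, 4, 3]
j=1: 4>3, skip
j=2: 2≤3, i=1, swap(1,2) ⇒ [3, 2, 4, 3, 2, 3, 3, 2, 4, 3]
j=3: 3≤3, i=2, swap(2,3) ⇒ [3, 2, 3, 4, 2, 3, 3, 2, 4, 3]
j=4: 2≤3, i=3, swap(3,4) ⇒ [3, 2, 3, 2, 4, 3, 3, 2, 4, 3]
j=5: 3≤3, i=4, swap(4,5) ⇒ [3, 2, 3, 2, 3, 4, 3, 2, 4, 3]
j=6: 3≤3, i=5, swap(5,6) ⇒ [3, 2, 3, 2, 3, 3, 4, 2, 4, 3]
j=7: 2≤3, i=6, swap(6,7) ⇒ [3, 2, 3, 2, 3, 3, 2, 4, 4, 3]
j=8: 4>3, skip
swap(7,9) ⇒ [3, 2, 3, 2, 3, 3, 2, 3, 4, 4]; return 7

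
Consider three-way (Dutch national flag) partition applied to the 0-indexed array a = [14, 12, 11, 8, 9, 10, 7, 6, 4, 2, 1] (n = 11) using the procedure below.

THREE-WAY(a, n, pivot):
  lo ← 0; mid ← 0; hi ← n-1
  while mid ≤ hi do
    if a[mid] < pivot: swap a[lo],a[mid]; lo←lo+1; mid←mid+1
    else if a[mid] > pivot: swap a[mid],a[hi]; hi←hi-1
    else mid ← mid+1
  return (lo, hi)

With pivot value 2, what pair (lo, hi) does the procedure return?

(1, 1)

pivot = 2; lo=0, mid=0, hi=10
a[mid]=14>2: swap a[0],a[10]; hi=9 → [1, 12, 11, 8, 9, 10, 7, 6, 4, 2, 14]
a[mid]=1<2: swap a[0],a[0]; lo=1,mid=1 → [1, 12, 11, 8, 9, 10, 7, 6, 4, 2, 14]
a[mid]=12>2: swap a[1],a[9]; hi=8 → [1, 2, 11, 8, 9, 10, 7, 6, 4, 12, 14]
a[mid]=2=2: mid=2
a[mid]=11>2: swap a[2],a[8]; hi=7 → [1, 2, 4, 8, 9, 10, 7, 6, 11, 12, 14]
a[mid]=4>2: swap a[2],a[7]; hi=6 → [1, 2, 6, 8, 9, 10, 7, 4, 11, 12, 14]
a[mid]=6>2: swap a[2],a[6]; hi=5 → [1, 2, 7, 8, 9, 10, 6, 4, 11, 12, 14]
a[mid]=7>2: swap a[2],a[5]; hi=4 → [1, 2, 10, 8, 9, 7, 6, 4, 11, 12, 14]
a[mid]=10>2: swap a[2],a[4]; hi=3 → [1, 2, 9, 8, 10, 7, 6, 4, 11, 12, 14]
a[mid]=9>2: swap a[2],a[3]; hi=2 → [1, 2, 8, 9, 10, 7, 6, 4, 11, 12, 14]
a[mid]=8>2: swap a[2],a[2]; hi=1 → [1, 2, 8, 9, 10, 7, 6, 4, 11, 12, 14]
end: lo=1, hi=1; a = [1, 2, 8, 9, 10, 7, 6, 4, 11, 12, 14]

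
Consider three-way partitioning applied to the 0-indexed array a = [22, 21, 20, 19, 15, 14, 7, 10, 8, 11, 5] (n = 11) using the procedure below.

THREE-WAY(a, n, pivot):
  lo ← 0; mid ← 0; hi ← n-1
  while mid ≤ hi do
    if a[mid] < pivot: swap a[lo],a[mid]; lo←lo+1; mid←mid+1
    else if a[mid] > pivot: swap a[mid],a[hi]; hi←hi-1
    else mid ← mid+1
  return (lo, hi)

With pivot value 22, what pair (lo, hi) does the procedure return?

(10, 10)

pivot = 22; lo=0, mid=0, hi=10
a[mid]=22=22: mid=1
a[mid]=21<22: swap a[0],a[1]; lo=1,mid=2 → [21, 22, 20, 19, 15, 14, 7, 10, 8, 11, 5]
a[mid]=20<22: swap a[1],a[2]; lo=2,mid=3 → [21, 20, 22, 19, 15, 14, 7, 10, 8, 11, 5]
a[mid]=19<22: swap a[2],a[3]; lo=3,mid=4 → [21, 20, 19, 22, 15, 14, 7, 10, 8, 11, 5]
a[mid]=15<22: swap a[3],a[4]; lo=4,mid=5 → [21, 20, 19, 15, 22, 14, 7, 10, 8, 11, 5]
a[mid]=14<22: swap a[4],a[5]; lo=5,mid=6 → [21, 20, 19, 15, 14, 22, 7, 10, 8, 11, 5]
a[mid]=7<22: swap a[5],a[6]; lo=6,mid=7 → [21, 20, 19, 15, 14, 7, 22, 10, 8, 11, 5]
a[mid]=10<22: swap a[6],a[7]; lo=7,mid=8 → [21, 20, 19, 15, 14, 7, 10, 22, 8, 11, 5]
a[mid]=8<22: swap a[7],a[8]; lo=8,mid=9 → [21, 20, 19, 15, 14, 7, 10, 8, 22, 11, 5]
a[mid]=11<22: swap a[8],a[9]; lo=9,mid=10 → [21, 20, 19, 15, 14, 7, 10, 8, 11, 22, 5]
a[mid]=5<22: swap a[9],a[10]; lo=10,mid=11 → [21, 20, 19, 15, 14, 7, 10, 8, 11, 5, 22]
end: lo=10, hi=10; a = [21, 20, 19, 15, 14, 7, 10, 8, 11, 5, 22]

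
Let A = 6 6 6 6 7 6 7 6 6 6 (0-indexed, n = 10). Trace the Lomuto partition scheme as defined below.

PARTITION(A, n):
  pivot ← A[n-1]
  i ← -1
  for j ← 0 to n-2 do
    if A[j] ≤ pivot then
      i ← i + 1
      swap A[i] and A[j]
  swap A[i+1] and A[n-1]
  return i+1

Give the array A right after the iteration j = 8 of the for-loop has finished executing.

6 6 6 6 6 6 6 7 7 6

pivot = A[9] = 6; i = -1
j=0: A[0]=6 ≤ 6 → i=0, swap A[0],A[0] (no change) → 6 6 6 6 7 6 7 6 6 6
j=1: A[1]=6 ≤ 6 → i=1, swap A[1],A[1] (no change) → 6 6 6 6 7 6 7 6 6 6
j=2: A[2]=6 ≤ 6 → i=2, swap A[2],A[2] (no change) → 6 6 6 6 7 6 7 6 6 6
j=3: A[3]=6 ≤ 6 → i=3, swap A[3],A[3] (no change) → 6 6 6 6 7 6 7 6 6 6
j=4: A[4]=7 > 6 → no swap
j=5: A[5]=6 ≤ 6 → i=4, swap A[4],A[5] → 6 6 6 6 6 7 7 6 6 6
j=6: A[6]=7 > 6 → no swap
j=7: A[7]=6 ≤ 6 → i=5, swap A[5],A[7] → 6 6 6 6 6 6 7 7 6 6
j=8: A[8]=6 ≤ 6 → i=6, swap A[6],A[8] → 6 6 6 6 6 6 6 7 7 6
(after j=8) A = 6 6 6 6 6 6 6 7 7 6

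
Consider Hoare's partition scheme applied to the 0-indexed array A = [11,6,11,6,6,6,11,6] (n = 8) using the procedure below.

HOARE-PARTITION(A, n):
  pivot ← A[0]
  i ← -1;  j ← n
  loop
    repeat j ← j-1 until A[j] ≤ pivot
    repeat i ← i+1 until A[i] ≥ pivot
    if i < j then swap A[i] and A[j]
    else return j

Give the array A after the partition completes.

pivot=11
j stops at 7 (6), i stops at 0 (11); swap ⇒ [6,6,11,6,6,6,11,11]
j stops at 6 (11), i stops at 2 (11); swap ⇒ [6,6,11,6,6,6,11,11]
j stops at 5, i stops at 6; i≥j ⇒ return 5. A=[6,6,11,6,6,6,11,11]

[6,6,11,6,6,6,11,11]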